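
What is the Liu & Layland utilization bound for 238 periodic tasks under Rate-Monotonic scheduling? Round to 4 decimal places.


Compute 2^(1/238) = 1.0029166282
Subtract 1: 1.0029166282 - 1 = 0.0029166282
Multiply by n: 238 * 0.0029166282 = 0.6941575116
Round to 4 dp: 0.6942

0.6942


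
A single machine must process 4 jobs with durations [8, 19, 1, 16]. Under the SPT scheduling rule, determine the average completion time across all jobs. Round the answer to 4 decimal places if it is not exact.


Sort jobs by processing time (SPT order): [1, 8, 16, 19]
Compute completion times sequentially:
  Job 1: processing = 1, completes at 1
  Job 2: processing = 8, completes at 9
  Job 3: processing = 16, completes at 25
  Job 4: processing = 19, completes at 44
Sum of completion times = 79
Average completion time = 79/4 = 19.75

19.75


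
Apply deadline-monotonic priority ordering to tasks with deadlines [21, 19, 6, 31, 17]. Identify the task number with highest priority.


Sort tasks by relative deadline (ascending):
  Task 3: deadline = 6
  Task 5: deadline = 17
  Task 2: deadline = 19
  Task 1: deadline = 21
  Task 4: deadline = 31
Priority order (highest first): [3, 5, 2, 1, 4]
Highest priority task = 3

3


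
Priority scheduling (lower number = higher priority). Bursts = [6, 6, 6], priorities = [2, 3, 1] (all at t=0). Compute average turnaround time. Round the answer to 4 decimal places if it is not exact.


Sort by priority (ascending = highest first):
Order: [(1, 6), (2, 6), (3, 6)]
Completion times:
  Priority 1, burst=6, C=6
  Priority 2, burst=6, C=12
  Priority 3, burst=6, C=18
Average turnaround = 36/3 = 12.0

12.0


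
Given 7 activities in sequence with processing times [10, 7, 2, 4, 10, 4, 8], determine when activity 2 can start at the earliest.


Activity 2 starts after activities 1 through 1 complete.
Predecessor durations: [10]
ES = 10 = 10

10


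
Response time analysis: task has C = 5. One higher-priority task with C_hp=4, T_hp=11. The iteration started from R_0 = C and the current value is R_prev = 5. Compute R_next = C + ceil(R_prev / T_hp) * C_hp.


R_next = C + ceil(R_prev / T_hp) * C_hp
ceil(5 / 11) = ceil(0.4545) = 1
Interference = 1 * 4 = 4
R_next = 5 + 4 = 9

9


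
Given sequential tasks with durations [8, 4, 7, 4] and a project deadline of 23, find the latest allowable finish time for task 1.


LF(activity 1) = deadline - sum of successor durations
Successors: activities 2 through 4 with durations [4, 7, 4]
Sum of successor durations = 15
LF = 23 - 15 = 8

8


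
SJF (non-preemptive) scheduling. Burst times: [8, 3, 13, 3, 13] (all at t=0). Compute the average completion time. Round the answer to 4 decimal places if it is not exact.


SJF order (ascending): [3, 3, 8, 13, 13]
Completion times:
  Job 1: burst=3, C=3
  Job 2: burst=3, C=6
  Job 3: burst=8, C=14
  Job 4: burst=13, C=27
  Job 5: burst=13, C=40
Average completion = 90/5 = 18.0

18.0


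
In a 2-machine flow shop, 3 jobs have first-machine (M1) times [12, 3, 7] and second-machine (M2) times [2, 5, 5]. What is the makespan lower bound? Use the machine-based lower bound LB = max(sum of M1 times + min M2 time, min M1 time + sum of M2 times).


LB1 = sum(M1 times) + min(M2 times) = 22 + 2 = 24
LB2 = min(M1 times) + sum(M2 times) = 3 + 12 = 15
Lower bound = max(LB1, LB2) = max(24, 15) = 24

24


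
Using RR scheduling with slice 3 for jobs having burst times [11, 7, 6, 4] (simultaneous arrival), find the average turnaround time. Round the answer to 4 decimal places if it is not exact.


Time quantum = 3
Execution trace:
  J1 runs 3 units, time = 3
  J2 runs 3 units, time = 6
  J3 runs 3 units, time = 9
  J4 runs 3 units, time = 12
  J1 runs 3 units, time = 15
  J2 runs 3 units, time = 18
  J3 runs 3 units, time = 21
  J4 runs 1 units, time = 22
  J1 runs 3 units, time = 25
  J2 runs 1 units, time = 26
  J1 runs 2 units, time = 28
Finish times: [28, 26, 21, 22]
Average turnaround = 97/4 = 24.25

24.25


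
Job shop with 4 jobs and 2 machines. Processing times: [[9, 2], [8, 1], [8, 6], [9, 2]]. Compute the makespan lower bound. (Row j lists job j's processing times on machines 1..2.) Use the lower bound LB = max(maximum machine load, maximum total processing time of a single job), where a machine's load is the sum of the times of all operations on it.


Machine loads:
  Machine 1: 9 + 8 + 8 + 9 = 34
  Machine 2: 2 + 1 + 6 + 2 = 11
Max machine load = 34
Job totals:
  Job 1: 11
  Job 2: 9
  Job 3: 14
  Job 4: 11
Max job total = 14
Lower bound = max(34, 14) = 34

34


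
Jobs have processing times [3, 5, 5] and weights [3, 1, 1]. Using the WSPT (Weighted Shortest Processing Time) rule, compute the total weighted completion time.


Compute p/w ratios and sort ascending (WSPT): [(3, 3), (5, 1), (5, 1)]
Compute weighted completion times:
  Job (p=3,w=3): C=3, w*C=3*3=9
  Job (p=5,w=1): C=8, w*C=1*8=8
  Job (p=5,w=1): C=13, w*C=1*13=13
Total weighted completion time = 30

30


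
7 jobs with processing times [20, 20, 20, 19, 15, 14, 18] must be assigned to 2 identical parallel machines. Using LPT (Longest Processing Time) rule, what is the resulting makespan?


Sort jobs in decreasing order (LPT): [20, 20, 20, 19, 18, 15, 14]
Assign each job to the least loaded machine:
  Machine 1: jobs [20, 20, 15, 14], load = 69
  Machine 2: jobs [20, 19, 18], load = 57
Makespan = max load = 69

69


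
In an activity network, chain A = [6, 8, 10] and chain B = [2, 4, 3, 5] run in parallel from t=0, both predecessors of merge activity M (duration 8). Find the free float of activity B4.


ES(B4) = sum of predecessors on chain B = 9
EF(B4) = ES + duration = 9 + 5 = 14
Successor of B4 is M. ES(M) = max(sum(A), sum(B)) = max(24, 14) = 24
Free float = ES(successor) - EF(current) = 24 - 14 = 10

10


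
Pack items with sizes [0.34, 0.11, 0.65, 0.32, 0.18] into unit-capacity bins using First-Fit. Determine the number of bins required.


Place items sequentially using First-Fit:
  Item 0.34 -> new Bin 1
  Item 0.11 -> Bin 1 (now 0.45)
  Item 0.65 -> new Bin 2
  Item 0.32 -> Bin 1 (now 0.77)
  Item 0.18 -> Bin 1 (now 0.95)
Total bins used = 2

2


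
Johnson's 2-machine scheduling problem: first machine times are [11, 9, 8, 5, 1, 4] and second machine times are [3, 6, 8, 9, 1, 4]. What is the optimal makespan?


Apply Johnson's rule:
  Group 1 (a <= b): [(5, 1, 1), (6, 4, 4), (4, 5, 9), (3, 8, 8)]
  Group 2 (a > b): [(2, 9, 6), (1, 11, 3)]
Optimal job order: [5, 6, 4, 3, 2, 1]
Schedule:
  Job 5: M1 done at 1, M2 done at 2
  Job 6: M1 done at 5, M2 done at 9
  Job 4: M1 done at 10, M2 done at 19
  Job 3: M1 done at 18, M2 done at 27
  Job 2: M1 done at 27, M2 done at 33
  Job 1: M1 done at 38, M2 done at 41
Makespan = 41

41


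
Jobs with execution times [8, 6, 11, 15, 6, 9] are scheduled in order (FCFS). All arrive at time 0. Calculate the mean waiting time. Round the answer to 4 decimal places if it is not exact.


FCFS order (as given): [8, 6, 11, 15, 6, 9]
Waiting times:
  Job 1: wait = 0
  Job 2: wait = 8
  Job 3: wait = 14
  Job 4: wait = 25
  Job 5: wait = 40
  Job 6: wait = 46
Sum of waiting times = 133
Average waiting time = 133/6 = 22.1667

22.1667


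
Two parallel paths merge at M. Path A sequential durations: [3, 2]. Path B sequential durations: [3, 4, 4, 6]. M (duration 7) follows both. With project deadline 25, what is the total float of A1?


Forward pass: ES(A1) = sum of predecessors on chain A = 0
EF = ES + duration = 0 + 3 = 3
Backward pass: LF(M) = deadline = 25; LS(M) = 25 - 7 = 18
LF(A1) = LS(M) - sum(successors on chain A) = 18 - 2 = 16
LS = LF - duration = 16 - 3 = 13
Total float = LS - ES = 13 - 0 = 13

13


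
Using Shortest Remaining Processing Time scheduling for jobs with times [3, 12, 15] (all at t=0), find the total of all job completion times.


Since all jobs arrive at t=0, SRPT equals SPT ordering.
SPT order: [3, 12, 15]
Completion times:
  Job 1: p=3, C=3
  Job 2: p=12, C=15
  Job 3: p=15, C=30
Total completion time = 3 + 15 + 30 = 48

48


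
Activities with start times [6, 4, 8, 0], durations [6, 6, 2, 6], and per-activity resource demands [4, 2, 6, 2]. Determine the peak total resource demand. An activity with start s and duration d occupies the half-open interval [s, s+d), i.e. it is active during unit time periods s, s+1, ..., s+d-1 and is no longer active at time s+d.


Each activity i is active on [start_i, start_i + duration_i).
Compute total resource usage per time slot:
  t=0: active resources = [2], total = 2
  t=1: active resources = [2], total = 2
  t=2: active resources = [2], total = 2
  t=3: active resources = [2], total = 2
  t=4: active resources = [2, 2], total = 4
  t=5: active resources = [2, 2], total = 4
  t=6: active resources = [4, 2], total = 6
  t=7: active resources = [4, 2], total = 6
  t=8: active resources = [4, 2, 6], total = 12
  t=9: active resources = [4, 2, 6], total = 12
  t=10: active resources = [4], total = 4
  t=11: active resources = [4], total = 4
Peak resource demand = 12

12


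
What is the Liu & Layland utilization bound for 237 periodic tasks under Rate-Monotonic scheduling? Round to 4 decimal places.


Compute 2^(1/237) = 1.0029289527
Subtract 1: 1.0029289527 - 1 = 0.0029289527
Multiply by n: 237 * 0.0029289527 = 0.6941617899
Round to 4 dp: 0.6942

0.6942


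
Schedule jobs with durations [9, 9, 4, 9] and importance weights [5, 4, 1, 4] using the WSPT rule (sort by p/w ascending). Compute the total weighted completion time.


Compute p/w ratios and sort ascending (WSPT): [(9, 5), (9, 4), (9, 4), (4, 1)]
Compute weighted completion times:
  Job (p=9,w=5): C=9, w*C=5*9=45
  Job (p=9,w=4): C=18, w*C=4*18=72
  Job (p=9,w=4): C=27, w*C=4*27=108
  Job (p=4,w=1): C=31, w*C=1*31=31
Total weighted completion time = 256

256


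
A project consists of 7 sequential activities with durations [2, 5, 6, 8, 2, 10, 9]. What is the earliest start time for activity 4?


Activity 4 starts after activities 1 through 3 complete.
Predecessor durations: [2, 5, 6]
ES = 2 + 5 + 6 = 13

13


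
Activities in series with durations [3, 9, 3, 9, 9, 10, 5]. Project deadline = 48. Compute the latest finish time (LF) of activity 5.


LF(activity 5) = deadline - sum of successor durations
Successors: activities 6 through 7 with durations [10, 5]
Sum of successor durations = 15
LF = 48 - 15 = 33

33


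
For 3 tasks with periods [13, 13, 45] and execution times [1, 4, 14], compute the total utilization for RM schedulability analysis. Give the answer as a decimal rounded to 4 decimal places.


Compute individual utilizations (exact fractions):
  Task 1: C/T = 1/13 (approx. 0.0769)
  Task 2: C/T = 4/13 (approx. 0.3077)
  Task 3: C/T = 14/45 (approx. 0.3111)
Total utilization U = 1/13 + 4/13 + 14/45 = 407/585
Rounded to 4 decimal places: U = 0.6957
RM (Liu & Layland) bound for 3 tasks = 0.779763; compare with U = 407/585 (approx. 0.695726)
U <= bound, so schedulable by RM sufficient condition.

0.6957


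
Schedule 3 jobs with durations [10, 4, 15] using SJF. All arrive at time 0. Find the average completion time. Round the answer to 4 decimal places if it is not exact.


SJF order (ascending): [4, 10, 15]
Completion times:
  Job 1: burst=4, C=4
  Job 2: burst=10, C=14
  Job 3: burst=15, C=29
Average completion = 47/3 = 15.6667

15.6667


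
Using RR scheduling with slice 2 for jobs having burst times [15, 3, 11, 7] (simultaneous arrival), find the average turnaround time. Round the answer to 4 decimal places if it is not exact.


Time quantum = 2
Execution trace:
  J1 runs 2 units, time = 2
  J2 runs 2 units, time = 4
  J3 runs 2 units, time = 6
  J4 runs 2 units, time = 8
  J1 runs 2 units, time = 10
  J2 runs 1 units, time = 11
  J3 runs 2 units, time = 13
  J4 runs 2 units, time = 15
  J1 runs 2 units, time = 17
  J3 runs 2 units, time = 19
  J4 runs 2 units, time = 21
  J1 runs 2 units, time = 23
  J3 runs 2 units, time = 25
  J4 runs 1 units, time = 26
  J1 runs 2 units, time = 28
  J3 runs 2 units, time = 30
  J1 runs 2 units, time = 32
  J3 runs 1 units, time = 33
  J1 runs 2 units, time = 35
  J1 runs 1 units, time = 36
Finish times: [36, 11, 33, 26]
Average turnaround = 106/4 = 26.5

26.5


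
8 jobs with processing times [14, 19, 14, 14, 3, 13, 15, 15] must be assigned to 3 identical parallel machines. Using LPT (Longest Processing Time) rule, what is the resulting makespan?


Sort jobs in decreasing order (LPT): [19, 15, 15, 14, 14, 14, 13, 3]
Assign each job to the least loaded machine:
  Machine 1: jobs [19, 14], load = 33
  Machine 2: jobs [15, 14, 13], load = 42
  Machine 3: jobs [15, 14, 3], load = 32
Makespan = max load = 42

42


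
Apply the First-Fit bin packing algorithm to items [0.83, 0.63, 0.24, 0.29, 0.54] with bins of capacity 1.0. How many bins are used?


Place items sequentially using First-Fit:
  Item 0.83 -> new Bin 1
  Item 0.63 -> new Bin 2
  Item 0.24 -> Bin 2 (now 0.87)
  Item 0.29 -> new Bin 3
  Item 0.54 -> Bin 3 (now 0.83)
Total bins used = 3

3


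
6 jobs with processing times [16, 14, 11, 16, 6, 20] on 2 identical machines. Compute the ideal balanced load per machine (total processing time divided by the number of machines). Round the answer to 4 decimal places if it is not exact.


Total processing time = 16 + 14 + 11 + 16 + 6 + 20 = 83
Number of machines = 2
Ideal balanced load = 83 / 2 = 41.5

41.5


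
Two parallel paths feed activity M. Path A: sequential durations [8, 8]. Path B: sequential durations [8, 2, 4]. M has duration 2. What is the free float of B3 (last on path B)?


ES(B3) = sum of predecessors on chain B = 10
EF(B3) = ES + duration = 10 + 4 = 14
Successor of B3 is M. ES(M) = max(sum(A), sum(B)) = max(16, 14) = 16
Free float = ES(successor) - EF(current) = 16 - 14 = 2

2


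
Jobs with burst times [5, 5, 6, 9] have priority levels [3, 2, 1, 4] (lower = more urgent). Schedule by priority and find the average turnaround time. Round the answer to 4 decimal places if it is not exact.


Sort by priority (ascending = highest first):
Order: [(1, 6), (2, 5), (3, 5), (4, 9)]
Completion times:
  Priority 1, burst=6, C=6
  Priority 2, burst=5, C=11
  Priority 3, burst=5, C=16
  Priority 4, burst=9, C=25
Average turnaround = 58/4 = 14.5

14.5


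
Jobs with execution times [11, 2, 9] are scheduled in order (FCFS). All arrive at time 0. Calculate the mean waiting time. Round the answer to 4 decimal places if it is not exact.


FCFS order (as given): [11, 2, 9]
Waiting times:
  Job 1: wait = 0
  Job 2: wait = 11
  Job 3: wait = 13
Sum of waiting times = 24
Average waiting time = 24/3 = 8.0

8.0


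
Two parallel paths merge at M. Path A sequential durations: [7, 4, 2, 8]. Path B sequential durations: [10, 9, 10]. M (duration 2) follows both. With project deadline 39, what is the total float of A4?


Forward pass: ES(A4) = sum of predecessors on chain A = 13
EF = ES + duration = 13 + 8 = 21
Backward pass: LF(M) = deadline = 39; LS(M) = 39 - 2 = 37
LF(A4) = LS(M) - sum(successors on chain A) = 37 - 0 = 37
LS = LF - duration = 37 - 8 = 29
Total float = LS - ES = 29 - 13 = 16

16


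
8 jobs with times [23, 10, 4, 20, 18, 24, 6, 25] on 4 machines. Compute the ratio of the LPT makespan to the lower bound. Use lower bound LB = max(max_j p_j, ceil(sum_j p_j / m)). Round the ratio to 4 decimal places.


LPT order: [25, 24, 23, 20, 18, 10, 6, 4]
Machine loads after assignment: [29, 30, 33, 38]
LPT makespan = 38
Lower bound = max(max_job, ceil(total/4)) = max(25, 33) = 33
Ratio = 38 / 33 = 1.1515

1.1515


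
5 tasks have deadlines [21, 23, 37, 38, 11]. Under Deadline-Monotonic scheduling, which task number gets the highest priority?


Sort tasks by relative deadline (ascending):
  Task 5: deadline = 11
  Task 1: deadline = 21
  Task 2: deadline = 23
  Task 3: deadline = 37
  Task 4: deadline = 38
Priority order (highest first): [5, 1, 2, 3, 4]
Highest priority task = 5

5


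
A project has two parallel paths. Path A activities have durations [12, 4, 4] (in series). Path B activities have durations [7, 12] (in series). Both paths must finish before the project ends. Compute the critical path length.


Path A total = 12 + 4 + 4 = 20
Path B total = 7 + 12 = 19
Critical path = longest path = max(20, 19) = 20

20


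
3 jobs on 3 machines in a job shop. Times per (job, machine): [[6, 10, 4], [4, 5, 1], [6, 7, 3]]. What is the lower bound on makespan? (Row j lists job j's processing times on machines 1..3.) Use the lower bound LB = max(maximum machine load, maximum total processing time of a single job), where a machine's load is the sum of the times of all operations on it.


Machine loads:
  Machine 1: 6 + 4 + 6 = 16
  Machine 2: 10 + 5 + 7 = 22
  Machine 3: 4 + 1 + 3 = 8
Max machine load = 22
Job totals:
  Job 1: 20
  Job 2: 10
  Job 3: 16
Max job total = 20
Lower bound = max(22, 20) = 22

22


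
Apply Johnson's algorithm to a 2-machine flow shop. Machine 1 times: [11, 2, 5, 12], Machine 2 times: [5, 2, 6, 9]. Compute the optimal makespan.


Apply Johnson's rule:
  Group 1 (a <= b): [(2, 2, 2), (3, 5, 6)]
  Group 2 (a > b): [(4, 12, 9), (1, 11, 5)]
Optimal job order: [2, 3, 4, 1]
Schedule:
  Job 2: M1 done at 2, M2 done at 4
  Job 3: M1 done at 7, M2 done at 13
  Job 4: M1 done at 19, M2 done at 28
  Job 1: M1 done at 30, M2 done at 35
Makespan = 35

35


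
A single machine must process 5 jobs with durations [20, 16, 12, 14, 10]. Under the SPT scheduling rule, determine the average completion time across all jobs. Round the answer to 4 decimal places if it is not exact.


Sort jobs by processing time (SPT order): [10, 12, 14, 16, 20]
Compute completion times sequentially:
  Job 1: processing = 10, completes at 10
  Job 2: processing = 12, completes at 22
  Job 3: processing = 14, completes at 36
  Job 4: processing = 16, completes at 52
  Job 5: processing = 20, completes at 72
Sum of completion times = 192
Average completion time = 192/5 = 38.4

38.4


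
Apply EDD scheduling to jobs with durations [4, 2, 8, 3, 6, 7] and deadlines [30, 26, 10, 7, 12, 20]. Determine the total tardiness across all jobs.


Sort by due date (EDD order): [(3, 7), (8, 10), (6, 12), (7, 20), (2, 26), (4, 30)]
Compute completion times and tardiness:
  Job 1: p=3, d=7, C=3, tardiness=max(0,3-7)=0
  Job 2: p=8, d=10, C=11, tardiness=max(0,11-10)=1
  Job 3: p=6, d=12, C=17, tardiness=max(0,17-12)=5
  Job 4: p=7, d=20, C=24, tardiness=max(0,24-20)=4
  Job 5: p=2, d=26, C=26, tardiness=max(0,26-26)=0
  Job 6: p=4, d=30, C=30, tardiness=max(0,30-30)=0
Total tardiness = 10

10


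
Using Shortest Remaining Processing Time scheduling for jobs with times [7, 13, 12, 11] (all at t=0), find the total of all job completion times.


Since all jobs arrive at t=0, SRPT equals SPT ordering.
SPT order: [7, 11, 12, 13]
Completion times:
  Job 1: p=7, C=7
  Job 2: p=11, C=18
  Job 3: p=12, C=30
  Job 4: p=13, C=43
Total completion time = 7 + 18 + 30 + 43 = 98

98


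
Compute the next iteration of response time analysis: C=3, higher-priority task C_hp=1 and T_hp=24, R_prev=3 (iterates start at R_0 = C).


R_next = C + ceil(R_prev / T_hp) * C_hp
ceil(3 / 24) = ceil(0.125) = 1
Interference = 1 * 1 = 1
R_next = 3 + 1 = 4

4


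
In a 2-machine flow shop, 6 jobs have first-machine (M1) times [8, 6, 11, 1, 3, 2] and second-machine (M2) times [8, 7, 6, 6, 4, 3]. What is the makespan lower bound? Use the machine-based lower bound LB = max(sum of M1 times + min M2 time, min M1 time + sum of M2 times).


LB1 = sum(M1 times) + min(M2 times) = 31 + 3 = 34
LB2 = min(M1 times) + sum(M2 times) = 1 + 34 = 35
Lower bound = max(LB1, LB2) = max(34, 35) = 35

35


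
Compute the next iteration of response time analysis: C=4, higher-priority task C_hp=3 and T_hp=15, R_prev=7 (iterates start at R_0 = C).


R_next = C + ceil(R_prev / T_hp) * C_hp
ceil(7 / 15) = ceil(0.4667) = 1
Interference = 1 * 3 = 3
R_next = 4 + 3 = 7
R_next = R_prev, so the iteration has converged (response time = 7).

7


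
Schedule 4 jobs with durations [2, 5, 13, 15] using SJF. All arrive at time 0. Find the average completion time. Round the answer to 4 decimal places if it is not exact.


SJF order (ascending): [2, 5, 13, 15]
Completion times:
  Job 1: burst=2, C=2
  Job 2: burst=5, C=7
  Job 3: burst=13, C=20
  Job 4: burst=15, C=35
Average completion = 64/4 = 16.0

16.0


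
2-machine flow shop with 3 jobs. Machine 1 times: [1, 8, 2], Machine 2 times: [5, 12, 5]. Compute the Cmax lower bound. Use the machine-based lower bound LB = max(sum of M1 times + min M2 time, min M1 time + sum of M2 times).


LB1 = sum(M1 times) + min(M2 times) = 11 + 5 = 16
LB2 = min(M1 times) + sum(M2 times) = 1 + 22 = 23
Lower bound = max(LB1, LB2) = max(16, 23) = 23

23


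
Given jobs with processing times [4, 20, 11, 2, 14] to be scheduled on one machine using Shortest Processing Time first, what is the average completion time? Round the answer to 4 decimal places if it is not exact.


Sort jobs by processing time (SPT order): [2, 4, 11, 14, 20]
Compute completion times sequentially:
  Job 1: processing = 2, completes at 2
  Job 2: processing = 4, completes at 6
  Job 3: processing = 11, completes at 17
  Job 4: processing = 14, completes at 31
  Job 5: processing = 20, completes at 51
Sum of completion times = 107
Average completion time = 107/5 = 21.4

21.4


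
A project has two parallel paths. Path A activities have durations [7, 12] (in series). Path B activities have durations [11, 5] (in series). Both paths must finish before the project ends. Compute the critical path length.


Path A total = 7 + 12 = 19
Path B total = 11 + 5 = 16
Critical path = longest path = max(19, 16) = 19

19


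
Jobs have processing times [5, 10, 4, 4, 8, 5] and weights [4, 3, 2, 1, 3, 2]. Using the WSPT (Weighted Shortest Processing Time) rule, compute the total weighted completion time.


Compute p/w ratios and sort ascending (WSPT): [(5, 4), (4, 2), (5, 2), (8, 3), (10, 3), (4, 1)]
Compute weighted completion times:
  Job (p=5,w=4): C=5, w*C=4*5=20
  Job (p=4,w=2): C=9, w*C=2*9=18
  Job (p=5,w=2): C=14, w*C=2*14=28
  Job (p=8,w=3): C=22, w*C=3*22=66
  Job (p=10,w=3): C=32, w*C=3*32=96
  Job (p=4,w=1): C=36, w*C=1*36=36
Total weighted completion time = 264

264


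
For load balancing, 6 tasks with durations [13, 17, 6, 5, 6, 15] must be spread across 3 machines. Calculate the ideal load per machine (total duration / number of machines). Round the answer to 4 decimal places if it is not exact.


Total processing time = 13 + 17 + 6 + 5 + 6 + 15 = 62
Number of machines = 3
Ideal balanced load = 62 / 3 = 20.6667

20.6667


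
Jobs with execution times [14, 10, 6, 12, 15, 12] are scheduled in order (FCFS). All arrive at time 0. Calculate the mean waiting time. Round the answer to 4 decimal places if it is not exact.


FCFS order (as given): [14, 10, 6, 12, 15, 12]
Waiting times:
  Job 1: wait = 0
  Job 2: wait = 14
  Job 3: wait = 24
  Job 4: wait = 30
  Job 5: wait = 42
  Job 6: wait = 57
Sum of waiting times = 167
Average waiting time = 167/6 = 27.8333

27.8333


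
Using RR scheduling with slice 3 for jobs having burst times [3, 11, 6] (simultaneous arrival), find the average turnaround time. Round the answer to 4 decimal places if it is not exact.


Time quantum = 3
Execution trace:
  J1 runs 3 units, time = 3
  J2 runs 3 units, time = 6
  J3 runs 3 units, time = 9
  J2 runs 3 units, time = 12
  J3 runs 3 units, time = 15
  J2 runs 3 units, time = 18
  J2 runs 2 units, time = 20
Finish times: [3, 20, 15]
Average turnaround = 38/3 = 12.6667

12.6667


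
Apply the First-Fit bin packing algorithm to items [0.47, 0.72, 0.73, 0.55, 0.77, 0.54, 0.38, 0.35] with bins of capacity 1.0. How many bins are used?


Place items sequentially using First-Fit:
  Item 0.47 -> new Bin 1
  Item 0.72 -> new Bin 2
  Item 0.73 -> new Bin 3
  Item 0.55 -> new Bin 4
  Item 0.77 -> new Bin 5
  Item 0.54 -> new Bin 6
  Item 0.38 -> Bin 1 (now 0.85)
  Item 0.35 -> Bin 4 (now 0.9)
Total bins used = 6

6


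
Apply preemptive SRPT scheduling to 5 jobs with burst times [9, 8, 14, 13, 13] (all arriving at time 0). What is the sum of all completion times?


Since all jobs arrive at t=0, SRPT equals SPT ordering.
SPT order: [8, 9, 13, 13, 14]
Completion times:
  Job 1: p=8, C=8
  Job 2: p=9, C=17
  Job 3: p=13, C=30
  Job 4: p=13, C=43
  Job 5: p=14, C=57
Total completion time = 8 + 17 + 30 + 43 + 57 = 155

155


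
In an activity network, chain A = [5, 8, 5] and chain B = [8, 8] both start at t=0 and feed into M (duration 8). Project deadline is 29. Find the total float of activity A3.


Forward pass: ES(A3) = sum of predecessors on chain A = 13
EF = ES + duration = 13 + 5 = 18
Backward pass: LF(M) = deadline = 29; LS(M) = 29 - 8 = 21
LF(A3) = LS(M) - sum(successors on chain A) = 21 - 0 = 21
LS = LF - duration = 21 - 5 = 16
Total float = LS - ES = 16 - 13 = 3

3


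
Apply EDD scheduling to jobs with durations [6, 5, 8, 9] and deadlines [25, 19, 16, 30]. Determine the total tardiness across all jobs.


Sort by due date (EDD order): [(8, 16), (5, 19), (6, 25), (9, 30)]
Compute completion times and tardiness:
  Job 1: p=8, d=16, C=8, tardiness=max(0,8-16)=0
  Job 2: p=5, d=19, C=13, tardiness=max(0,13-19)=0
  Job 3: p=6, d=25, C=19, tardiness=max(0,19-25)=0
  Job 4: p=9, d=30, C=28, tardiness=max(0,28-30)=0
Total tardiness = 0

0


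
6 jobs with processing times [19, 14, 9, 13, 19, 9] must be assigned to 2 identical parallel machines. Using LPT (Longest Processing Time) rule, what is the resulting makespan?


Sort jobs in decreasing order (LPT): [19, 19, 14, 13, 9, 9]
Assign each job to the least loaded machine:
  Machine 1: jobs [19, 14, 9], load = 42
  Machine 2: jobs [19, 13, 9], load = 41
Makespan = max load = 42

42


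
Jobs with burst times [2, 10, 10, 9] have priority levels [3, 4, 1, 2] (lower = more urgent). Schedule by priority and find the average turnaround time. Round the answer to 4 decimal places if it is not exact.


Sort by priority (ascending = highest first):
Order: [(1, 10), (2, 9), (3, 2), (4, 10)]
Completion times:
  Priority 1, burst=10, C=10
  Priority 2, burst=9, C=19
  Priority 3, burst=2, C=21
  Priority 4, burst=10, C=31
Average turnaround = 81/4 = 20.25

20.25


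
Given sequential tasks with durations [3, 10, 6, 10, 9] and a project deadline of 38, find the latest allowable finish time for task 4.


LF(activity 4) = deadline - sum of successor durations
Successors: activities 5 through 5 with durations [9]
Sum of successor durations = 9
LF = 38 - 9 = 29

29


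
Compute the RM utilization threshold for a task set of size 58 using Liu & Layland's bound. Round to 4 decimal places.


Compute 2^(1/58) = 1.0120225098
Subtract 1: 1.0120225098 - 1 = 0.0120225098
Multiply by n: 58 * 0.0120225098 = 0.6973055684
Round to 4 dp: 0.6973

0.6973


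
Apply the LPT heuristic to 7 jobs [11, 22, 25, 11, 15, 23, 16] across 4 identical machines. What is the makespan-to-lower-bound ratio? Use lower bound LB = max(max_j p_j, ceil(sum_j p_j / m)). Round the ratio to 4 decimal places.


LPT order: [25, 23, 22, 16, 15, 11, 11]
Machine loads after assignment: [25, 34, 33, 31]
LPT makespan = 34
Lower bound = max(max_job, ceil(total/4)) = max(25, 31) = 31
Ratio = 34 / 31 = 1.0968

1.0968


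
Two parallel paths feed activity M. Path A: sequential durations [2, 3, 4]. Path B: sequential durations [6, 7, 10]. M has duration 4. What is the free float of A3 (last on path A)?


ES(A3) = sum of predecessors on chain A = 5
EF(A3) = ES + duration = 5 + 4 = 9
Successor of A3 is M. ES(M) = max(sum(A), sum(B)) = max(9, 23) = 23
Free float = ES(successor) - EF(current) = 23 - 9 = 14

14


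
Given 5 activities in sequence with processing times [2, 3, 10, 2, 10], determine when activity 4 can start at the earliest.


Activity 4 starts after activities 1 through 3 complete.
Predecessor durations: [2, 3, 10]
ES = 2 + 3 + 10 = 15

15


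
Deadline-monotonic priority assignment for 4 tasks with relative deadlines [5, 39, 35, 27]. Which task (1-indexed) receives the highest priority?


Sort tasks by relative deadline (ascending):
  Task 1: deadline = 5
  Task 4: deadline = 27
  Task 3: deadline = 35
  Task 2: deadline = 39
Priority order (highest first): [1, 4, 3, 2]
Highest priority task = 1

1


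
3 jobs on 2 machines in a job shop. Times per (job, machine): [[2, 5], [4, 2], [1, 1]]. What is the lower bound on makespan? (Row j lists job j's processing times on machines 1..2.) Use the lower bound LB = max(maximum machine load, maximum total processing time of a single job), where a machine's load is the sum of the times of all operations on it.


Machine loads:
  Machine 1: 2 + 4 + 1 = 7
  Machine 2: 5 + 2 + 1 = 8
Max machine load = 8
Job totals:
  Job 1: 7
  Job 2: 6
  Job 3: 2
Max job total = 7
Lower bound = max(8, 7) = 8

8


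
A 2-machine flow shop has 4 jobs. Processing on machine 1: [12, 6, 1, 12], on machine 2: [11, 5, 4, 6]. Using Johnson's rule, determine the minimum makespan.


Apply Johnson's rule:
  Group 1 (a <= b): [(3, 1, 4)]
  Group 2 (a > b): [(1, 12, 11), (4, 12, 6), (2, 6, 5)]
Optimal job order: [3, 1, 4, 2]
Schedule:
  Job 3: M1 done at 1, M2 done at 5
  Job 1: M1 done at 13, M2 done at 24
  Job 4: M1 done at 25, M2 done at 31
  Job 2: M1 done at 31, M2 done at 36
Makespan = 36

36


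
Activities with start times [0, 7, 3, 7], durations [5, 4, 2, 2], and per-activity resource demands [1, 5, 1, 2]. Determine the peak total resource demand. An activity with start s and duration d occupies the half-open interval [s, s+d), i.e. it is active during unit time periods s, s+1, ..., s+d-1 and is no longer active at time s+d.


Each activity i is active on [start_i, start_i + duration_i).
Compute total resource usage per time slot:
  t=0: active resources = [1], total = 1
  t=1: active resources = [1], total = 1
  t=2: active resources = [1], total = 1
  t=3: active resources = [1, 1], total = 2
  t=4: active resources = [1, 1], total = 2
  t=5: active resources = [], total = 0
  t=6: active resources = [], total = 0
  t=7: active resources = [5, 2], total = 7
  t=8: active resources = [5, 2], total = 7
  t=9: active resources = [5], total = 5
  t=10: active resources = [5], total = 5
Peak resource demand = 7

7


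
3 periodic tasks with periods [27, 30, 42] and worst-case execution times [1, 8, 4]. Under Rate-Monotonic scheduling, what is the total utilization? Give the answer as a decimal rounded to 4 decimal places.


Compute individual utilizations (exact fractions):
  Task 1: C/T = 1/27 (approx. 0.037)
  Task 2: C/T = 8/30 = 4/15 (approx. 0.2667)
  Task 3: C/T = 4/42 = 2/21 (approx. 0.0952)
Total utilization U = 1/27 + 4/15 + 2/21 = 377/945
Rounded to 4 decimal places: U = 0.3989
RM (Liu & Layland) bound for 3 tasks = 0.779763; compare with U = 377/945 (approx. 0.398942)
U <= bound, so schedulable by RM sufficient condition.

0.3989


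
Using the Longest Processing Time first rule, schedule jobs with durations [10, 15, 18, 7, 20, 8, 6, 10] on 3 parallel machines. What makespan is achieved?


Sort jobs in decreasing order (LPT): [20, 18, 15, 10, 10, 8, 7, 6]
Assign each job to the least loaded machine:
  Machine 1: jobs [20, 8, 6], load = 34
  Machine 2: jobs [18, 10], load = 28
  Machine 3: jobs [15, 10, 7], load = 32
Makespan = max load = 34

34


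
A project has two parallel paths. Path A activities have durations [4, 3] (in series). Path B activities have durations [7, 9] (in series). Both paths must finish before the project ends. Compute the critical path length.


Path A total = 4 + 3 = 7
Path B total = 7 + 9 = 16
Critical path = longest path = max(7, 16) = 16

16


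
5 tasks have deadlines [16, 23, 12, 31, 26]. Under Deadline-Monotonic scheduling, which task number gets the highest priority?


Sort tasks by relative deadline (ascending):
  Task 3: deadline = 12
  Task 1: deadline = 16
  Task 2: deadline = 23
  Task 5: deadline = 26
  Task 4: deadline = 31
Priority order (highest first): [3, 1, 2, 5, 4]
Highest priority task = 3

3


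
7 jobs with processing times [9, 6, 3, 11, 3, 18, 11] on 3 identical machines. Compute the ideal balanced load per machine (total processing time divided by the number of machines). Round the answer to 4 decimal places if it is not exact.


Total processing time = 9 + 6 + 3 + 11 + 3 + 18 + 11 = 61
Number of machines = 3
Ideal balanced load = 61 / 3 = 20.3333

20.3333


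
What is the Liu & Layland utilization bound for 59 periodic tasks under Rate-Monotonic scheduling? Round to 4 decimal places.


Compute 2^(1/59) = 1.0118175391
Subtract 1: 1.0118175391 - 1 = 0.0118175391
Multiply by n: 59 * 0.0118175391 = 0.6972348069
Round to 4 dp: 0.6972

0.6972


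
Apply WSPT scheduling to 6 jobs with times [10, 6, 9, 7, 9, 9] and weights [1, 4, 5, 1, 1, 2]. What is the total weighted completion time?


Compute p/w ratios and sort ascending (WSPT): [(6, 4), (9, 5), (9, 2), (7, 1), (9, 1), (10, 1)]
Compute weighted completion times:
  Job (p=6,w=4): C=6, w*C=4*6=24
  Job (p=9,w=5): C=15, w*C=5*15=75
  Job (p=9,w=2): C=24, w*C=2*24=48
  Job (p=7,w=1): C=31, w*C=1*31=31
  Job (p=9,w=1): C=40, w*C=1*40=40
  Job (p=10,w=1): C=50, w*C=1*50=50
Total weighted completion time = 268

268


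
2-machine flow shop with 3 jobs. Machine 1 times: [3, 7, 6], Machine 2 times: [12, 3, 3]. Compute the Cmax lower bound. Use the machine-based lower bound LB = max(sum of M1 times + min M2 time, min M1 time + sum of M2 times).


LB1 = sum(M1 times) + min(M2 times) = 16 + 3 = 19
LB2 = min(M1 times) + sum(M2 times) = 3 + 18 = 21
Lower bound = max(LB1, LB2) = max(19, 21) = 21

21


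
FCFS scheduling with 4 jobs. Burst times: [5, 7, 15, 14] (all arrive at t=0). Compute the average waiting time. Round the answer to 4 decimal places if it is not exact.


FCFS order (as given): [5, 7, 15, 14]
Waiting times:
  Job 1: wait = 0
  Job 2: wait = 5
  Job 3: wait = 12
  Job 4: wait = 27
Sum of waiting times = 44
Average waiting time = 44/4 = 11.0

11.0


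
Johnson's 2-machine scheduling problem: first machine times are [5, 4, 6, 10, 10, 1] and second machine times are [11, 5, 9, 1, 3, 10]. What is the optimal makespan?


Apply Johnson's rule:
  Group 1 (a <= b): [(6, 1, 10), (2, 4, 5), (1, 5, 11), (3, 6, 9)]
  Group 2 (a > b): [(5, 10, 3), (4, 10, 1)]
Optimal job order: [6, 2, 1, 3, 5, 4]
Schedule:
  Job 6: M1 done at 1, M2 done at 11
  Job 2: M1 done at 5, M2 done at 16
  Job 1: M1 done at 10, M2 done at 27
  Job 3: M1 done at 16, M2 done at 36
  Job 5: M1 done at 26, M2 done at 39
  Job 4: M1 done at 36, M2 done at 40
Makespan = 40

40


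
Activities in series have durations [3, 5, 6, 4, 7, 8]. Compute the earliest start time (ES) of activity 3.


Activity 3 starts after activities 1 through 2 complete.
Predecessor durations: [3, 5]
ES = 3 + 5 = 8

8


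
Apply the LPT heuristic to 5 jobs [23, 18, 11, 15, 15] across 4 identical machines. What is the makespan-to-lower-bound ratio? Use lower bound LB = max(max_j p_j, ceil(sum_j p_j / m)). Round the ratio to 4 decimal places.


LPT order: [23, 18, 15, 15, 11]
Machine loads after assignment: [23, 18, 26, 15]
LPT makespan = 26
Lower bound = max(max_job, ceil(total/4)) = max(23, 21) = 23
Ratio = 26 / 23 = 1.1304

1.1304


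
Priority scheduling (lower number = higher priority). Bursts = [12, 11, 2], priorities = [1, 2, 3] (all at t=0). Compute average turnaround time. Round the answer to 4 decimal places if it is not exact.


Sort by priority (ascending = highest first):
Order: [(1, 12), (2, 11), (3, 2)]
Completion times:
  Priority 1, burst=12, C=12
  Priority 2, burst=11, C=23
  Priority 3, burst=2, C=25
Average turnaround = 60/3 = 20.0

20.0


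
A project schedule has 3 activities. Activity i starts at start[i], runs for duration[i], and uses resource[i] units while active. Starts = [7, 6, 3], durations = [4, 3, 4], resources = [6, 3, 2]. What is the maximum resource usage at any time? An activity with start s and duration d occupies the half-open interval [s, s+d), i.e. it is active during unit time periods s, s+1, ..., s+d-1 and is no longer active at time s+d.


Each activity i is active on [start_i, start_i + duration_i).
Compute total resource usage per time slot:
  t=0: active resources = [], total = 0
  t=1: active resources = [], total = 0
  t=2: active resources = [], total = 0
  t=3: active resources = [2], total = 2
  t=4: active resources = [2], total = 2
  t=5: active resources = [2], total = 2
  t=6: active resources = [3, 2], total = 5
  t=7: active resources = [6, 3], total = 9
  t=8: active resources = [6, 3], total = 9
  t=9: active resources = [6], total = 6
  t=10: active resources = [6], total = 6
Peak resource demand = 9

9


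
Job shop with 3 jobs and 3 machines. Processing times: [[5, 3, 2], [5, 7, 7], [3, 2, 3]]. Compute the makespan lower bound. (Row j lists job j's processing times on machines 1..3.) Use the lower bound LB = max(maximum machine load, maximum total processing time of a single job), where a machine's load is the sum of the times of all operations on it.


Machine loads:
  Machine 1: 5 + 5 + 3 = 13
  Machine 2: 3 + 7 + 2 = 12
  Machine 3: 2 + 7 + 3 = 12
Max machine load = 13
Job totals:
  Job 1: 10
  Job 2: 19
  Job 3: 8
Max job total = 19
Lower bound = max(13, 19) = 19

19


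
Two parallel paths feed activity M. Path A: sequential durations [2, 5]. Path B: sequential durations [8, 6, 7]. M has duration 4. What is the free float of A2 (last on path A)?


ES(A2) = sum of predecessors on chain A = 2
EF(A2) = ES + duration = 2 + 5 = 7
Successor of A2 is M. ES(M) = max(sum(A), sum(B)) = max(7, 21) = 21
Free float = ES(successor) - EF(current) = 21 - 7 = 14

14


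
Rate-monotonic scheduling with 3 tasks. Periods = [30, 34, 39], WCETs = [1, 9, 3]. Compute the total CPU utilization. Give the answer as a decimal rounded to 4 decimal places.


Compute individual utilizations (exact fractions):
  Task 1: C/T = 1/30 (approx. 0.0333)
  Task 2: C/T = 9/34 (approx. 0.2647)
  Task 3: C/T = 3/39 = 1/13 (approx. 0.0769)
Total utilization U = 1/30 + 9/34 + 1/13 = 1243/3315
Rounded to 4 decimal places: U = 0.3750
RM (Liu & Layland) bound for 3 tasks = 0.779763; compare with U = 1243/3315 (approx. 0.374962)
U <= bound, so schedulable by RM sufficient condition.

0.3750


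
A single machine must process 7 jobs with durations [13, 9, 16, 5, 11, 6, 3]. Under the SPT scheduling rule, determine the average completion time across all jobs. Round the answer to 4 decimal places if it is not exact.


Sort jobs by processing time (SPT order): [3, 5, 6, 9, 11, 13, 16]
Compute completion times sequentially:
  Job 1: processing = 3, completes at 3
  Job 2: processing = 5, completes at 8
  Job 3: processing = 6, completes at 14
  Job 4: processing = 9, completes at 23
  Job 5: processing = 11, completes at 34
  Job 6: processing = 13, completes at 47
  Job 7: processing = 16, completes at 63
Sum of completion times = 192
Average completion time = 192/7 = 27.4286

27.4286


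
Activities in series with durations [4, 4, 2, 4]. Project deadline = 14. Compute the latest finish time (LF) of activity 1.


LF(activity 1) = deadline - sum of successor durations
Successors: activities 2 through 4 with durations [4, 2, 4]
Sum of successor durations = 10
LF = 14 - 10 = 4

4


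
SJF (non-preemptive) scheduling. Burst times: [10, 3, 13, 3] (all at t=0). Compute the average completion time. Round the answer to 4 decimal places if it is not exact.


SJF order (ascending): [3, 3, 10, 13]
Completion times:
  Job 1: burst=3, C=3
  Job 2: burst=3, C=6
  Job 3: burst=10, C=16
  Job 4: burst=13, C=29
Average completion = 54/4 = 13.5

13.5


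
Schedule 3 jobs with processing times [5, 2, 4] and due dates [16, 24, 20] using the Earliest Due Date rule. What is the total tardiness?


Sort by due date (EDD order): [(5, 16), (4, 20), (2, 24)]
Compute completion times and tardiness:
  Job 1: p=5, d=16, C=5, tardiness=max(0,5-16)=0
  Job 2: p=4, d=20, C=9, tardiness=max(0,9-20)=0
  Job 3: p=2, d=24, C=11, tardiness=max(0,11-24)=0
Total tardiness = 0

0
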